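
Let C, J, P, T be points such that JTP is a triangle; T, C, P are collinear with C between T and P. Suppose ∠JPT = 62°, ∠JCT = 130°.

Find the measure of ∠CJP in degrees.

1. ∠CPJ = 62°  [C on ray PT]
2. ∠JCP = 50°  [linear pair at C on TP]
3. ∠CJP = 68°  [△JCP]

∠CJP = 68°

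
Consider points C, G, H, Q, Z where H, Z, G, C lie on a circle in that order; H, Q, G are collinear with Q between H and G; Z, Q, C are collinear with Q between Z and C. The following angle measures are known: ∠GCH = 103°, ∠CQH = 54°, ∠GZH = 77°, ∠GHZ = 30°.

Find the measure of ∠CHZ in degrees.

∠CHZ = 83°

1. ∠GQZ = 54°  [vertical angles at Q]
2. ∠HGZ = 73°  [△HZG]
3. ∠HQZ = 126°  [linear pair at Q on HG]
4. ∠HCZ = 73°  [same arc HZ]
5. ∠CZH = 24°  [△HQZ]
6. ∠CHZ = 83°  [△HZC]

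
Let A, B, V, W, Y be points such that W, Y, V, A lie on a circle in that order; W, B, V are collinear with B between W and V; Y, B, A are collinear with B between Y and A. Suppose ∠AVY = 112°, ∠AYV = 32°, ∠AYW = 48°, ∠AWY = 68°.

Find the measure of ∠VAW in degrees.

1. ∠AWV = 32°  [same arc VA]
2. ∠AVW = 48°  [same arc WA]
3. ∠VAW = 100°  [△WVA]

∠VAW = 100°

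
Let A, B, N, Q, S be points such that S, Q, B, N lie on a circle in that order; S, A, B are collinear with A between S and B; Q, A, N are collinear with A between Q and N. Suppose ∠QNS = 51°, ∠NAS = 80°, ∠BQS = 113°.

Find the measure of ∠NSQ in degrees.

∠NSQ = 65°

1. ∠QBS = 51°  [same arc SQ]
2. ∠BAQ = 80°  [vertical angles at A]
3. ∠BSQ = 16°  [△SQB]
4. ∠QAS = 100°  [linear pair at A on SB]
5. ∠NQS = 64°  [△SAQ]
6. ∠NSQ = 65°  [△SQN]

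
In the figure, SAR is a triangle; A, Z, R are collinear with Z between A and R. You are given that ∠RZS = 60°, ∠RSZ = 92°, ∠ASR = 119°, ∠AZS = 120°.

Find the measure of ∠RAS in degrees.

∠RAS = 33°

1. ∠SRZ = 28°  [△SZR]
2. ∠ARS = 28°  [Z on ray RA]
3. ∠RAS = 33°  [△SAR]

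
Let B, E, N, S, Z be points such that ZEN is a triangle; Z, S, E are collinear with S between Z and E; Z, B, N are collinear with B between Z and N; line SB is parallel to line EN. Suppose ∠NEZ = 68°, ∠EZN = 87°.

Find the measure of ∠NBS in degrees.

∠NBS = 155°

1. ∠ENZ = 25°  [△ZEN]
2. ∠SBZ = 25°  [SB∥EN, corresponding at B]
3. ∠NBS = 155°  [linear pair at B on ZN]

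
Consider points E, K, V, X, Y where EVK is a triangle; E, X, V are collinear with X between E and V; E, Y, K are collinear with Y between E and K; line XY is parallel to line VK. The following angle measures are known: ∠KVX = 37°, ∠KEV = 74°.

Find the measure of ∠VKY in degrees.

∠VKY = 69°

1. ∠EVK = 37°  [X on ray VE]
2. ∠EKV = 69°  [△EVK]
3. ∠VKY = 69°  [Y on ray KE]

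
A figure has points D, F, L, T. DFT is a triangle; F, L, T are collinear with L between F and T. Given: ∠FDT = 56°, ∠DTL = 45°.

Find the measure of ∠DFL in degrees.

1. ∠DTF = 45°  [L on ray TF]
2. ∠DFT = 79°  [△DFT]
3. ∠DFL = 79°  [L on ray FT]

∠DFL = 79°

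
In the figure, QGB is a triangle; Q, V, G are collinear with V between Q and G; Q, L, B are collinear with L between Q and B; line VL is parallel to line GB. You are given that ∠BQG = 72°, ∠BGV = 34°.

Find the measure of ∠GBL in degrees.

1. ∠BGQ = 34°  [V on ray GQ]
2. ∠GBQ = 74°  [△QGB]
3. ∠GBL = 74°  [L on ray BQ]

∠GBL = 74°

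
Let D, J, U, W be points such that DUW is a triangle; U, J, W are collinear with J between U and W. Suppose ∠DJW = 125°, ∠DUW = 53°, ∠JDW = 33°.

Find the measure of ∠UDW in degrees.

1. ∠DWJ = 22°  [△DJW]
2. ∠DWU = 22°  [J on ray WU]
3. ∠UDW = 105°  [△DUW]

∠UDW = 105°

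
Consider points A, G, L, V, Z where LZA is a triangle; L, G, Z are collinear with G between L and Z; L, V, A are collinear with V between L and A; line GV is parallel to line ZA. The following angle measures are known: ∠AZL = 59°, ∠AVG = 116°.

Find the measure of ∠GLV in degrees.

∠GLV = 57°

1. ∠LGV = 59°  [GV∥ZA, corresponding at G]
2. ∠GVL = 64°  [linear pair at V on LA]
3. ∠GLV = 57°  [△LGV]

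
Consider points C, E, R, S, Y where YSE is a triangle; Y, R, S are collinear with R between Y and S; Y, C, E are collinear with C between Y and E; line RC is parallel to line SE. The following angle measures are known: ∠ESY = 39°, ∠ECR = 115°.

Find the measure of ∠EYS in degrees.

1. ∠CRY = 39°  [RC∥SE, corresponding at R]
2. ∠RCY = 65°  [linear pair at C on YE]
3. ∠CYR = 76°  [△YRC]
4. ∠EYS = 76°  [R on YS, C on YE]

∠EYS = 76°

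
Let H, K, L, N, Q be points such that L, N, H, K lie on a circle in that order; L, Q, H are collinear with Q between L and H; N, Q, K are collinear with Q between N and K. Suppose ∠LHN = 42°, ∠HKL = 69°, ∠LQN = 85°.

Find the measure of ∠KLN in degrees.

1. ∠LKN = 42°  [same arc LN]
2. ∠HNL = 111°  [cyclic LNHK, opposite ∠N+∠K]
3. ∠HLN = 27°  [△LNH]
4. ∠KNL = 68°  [△LQN]
5. ∠KLN = 70°  [△LNK]

∠KLN = 70°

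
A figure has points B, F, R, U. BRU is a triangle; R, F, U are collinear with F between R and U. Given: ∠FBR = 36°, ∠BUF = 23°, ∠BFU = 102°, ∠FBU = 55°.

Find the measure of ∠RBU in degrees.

∠RBU = 91°

1. ∠BUR = 23°  [F on ray UR]
2. ∠BFR = 78°  [linear pair at F on RU]
3. ∠BRF = 66°  [△BRF]
4. ∠BRU = 66°  [F on ray RU]
5. ∠RBU = 91°  [△BRU]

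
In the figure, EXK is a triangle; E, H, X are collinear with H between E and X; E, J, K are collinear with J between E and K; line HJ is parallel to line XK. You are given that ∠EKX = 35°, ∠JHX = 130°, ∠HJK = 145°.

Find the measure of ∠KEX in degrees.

1. ∠EJH = 35°  [HJ∥XK, corresponding at J]
2. ∠EHJ = 50°  [linear pair at H on EX]
3. ∠HEJ = 95°  [△EHJ]
4. ∠KEX = 95°  [H on EX, J on EK]

∠KEX = 95°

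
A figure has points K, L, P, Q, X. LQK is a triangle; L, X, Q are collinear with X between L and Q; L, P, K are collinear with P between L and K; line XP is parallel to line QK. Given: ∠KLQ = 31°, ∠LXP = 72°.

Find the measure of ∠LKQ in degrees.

1. ∠PLX = 31°  [X on LQ, P on LK]
2. ∠LPX = 77°  [△LXP]
3. ∠LKQ = 77°  [XP∥QK, corresponding at P]

∠LKQ = 77°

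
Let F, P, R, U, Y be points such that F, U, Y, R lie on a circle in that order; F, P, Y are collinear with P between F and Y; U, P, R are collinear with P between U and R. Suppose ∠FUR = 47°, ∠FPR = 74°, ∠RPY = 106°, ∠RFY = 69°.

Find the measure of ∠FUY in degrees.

∠FUY = 116°

1. ∠FYR = 47°  [same arc FR]
2. ∠FRY = 64°  [△FYR]
3. ∠FUY = 116°  [cyclic FUYR, opposite ∠U+∠R]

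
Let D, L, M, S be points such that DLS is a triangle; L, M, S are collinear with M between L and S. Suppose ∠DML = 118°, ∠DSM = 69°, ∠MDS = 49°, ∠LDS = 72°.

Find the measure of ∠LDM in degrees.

∠LDM = 23°

1. ∠DSL = 69°  [M on ray SL]
2. ∠DLS = 39°  [△DLS]
3. ∠DLM = 39°  [M on ray LS]
4. ∠LDM = 23°  [△DLM]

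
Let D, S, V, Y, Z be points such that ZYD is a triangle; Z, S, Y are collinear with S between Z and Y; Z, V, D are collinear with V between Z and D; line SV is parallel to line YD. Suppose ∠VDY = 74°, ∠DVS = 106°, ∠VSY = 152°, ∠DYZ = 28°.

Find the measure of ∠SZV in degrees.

∠SZV = 78°

1. ∠SVZ = 74°  [linear pair at V on ZD]
2. ∠VSZ = 28°  [linear pair at S on ZY]
3. ∠SZV = 78°  [△ZSV]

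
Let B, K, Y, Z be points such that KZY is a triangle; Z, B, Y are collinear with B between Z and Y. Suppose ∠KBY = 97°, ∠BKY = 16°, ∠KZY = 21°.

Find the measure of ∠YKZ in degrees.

1. ∠BYK = 67°  [△KBY]
2. ∠KYZ = 67°  [B on ray YZ]
3. ∠YKZ = 92°  [△KZY]

∠YKZ = 92°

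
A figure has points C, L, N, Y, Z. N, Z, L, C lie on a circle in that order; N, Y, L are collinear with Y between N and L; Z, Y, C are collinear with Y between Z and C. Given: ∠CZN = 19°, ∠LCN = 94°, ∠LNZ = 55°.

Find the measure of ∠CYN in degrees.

∠CYN = 74°

1. ∠CLN = 19°  [same arc NC]
2. ∠LCZ = 55°  [same arc ZL]
3. ∠CYL = 106°  [△LYC]
4. ∠CYN = 74°  [linear pair at Y on NL]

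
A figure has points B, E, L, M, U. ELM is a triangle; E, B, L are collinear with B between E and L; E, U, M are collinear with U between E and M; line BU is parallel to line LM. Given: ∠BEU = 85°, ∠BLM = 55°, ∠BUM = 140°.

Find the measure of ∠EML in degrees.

∠EML = 40°

1. ∠LEM = 85°  [B on EL, U on EM]
2. ∠ELM = 55°  [B on ray LE]
3. ∠EML = 40°  [△ELM]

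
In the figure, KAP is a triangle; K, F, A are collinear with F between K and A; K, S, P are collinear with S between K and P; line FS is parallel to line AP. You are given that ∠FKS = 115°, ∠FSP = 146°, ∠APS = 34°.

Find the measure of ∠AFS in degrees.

1. ∠FSK = 34°  [linear pair at S on KP]
2. ∠KFS = 31°  [△KFS]
3. ∠AFS = 149°  [linear pair at F on KA]

∠AFS = 149°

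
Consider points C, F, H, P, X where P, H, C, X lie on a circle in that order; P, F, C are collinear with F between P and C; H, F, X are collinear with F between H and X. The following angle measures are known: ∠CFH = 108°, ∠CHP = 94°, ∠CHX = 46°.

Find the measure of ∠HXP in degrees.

1. ∠PFX = 108°  [vertical angles at F]
2. ∠CPX = 46°  [same arc CX]
3. ∠HXP = 26°  [△PFX]

∠HXP = 26°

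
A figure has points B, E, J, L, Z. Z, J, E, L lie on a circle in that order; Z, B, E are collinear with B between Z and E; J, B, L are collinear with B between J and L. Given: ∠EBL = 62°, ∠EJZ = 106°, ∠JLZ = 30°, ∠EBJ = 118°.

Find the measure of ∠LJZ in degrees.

∠LJZ = 74°

1. ∠LBZ = 118°  [linear pair at B on ZE]
2. ∠ELZ = 74°  [cyclic ZJEL, opposite ∠J+∠L]
3. ∠EZL = 32°  [△ZBL]
4. ∠LEZ = 74°  [△ZEL]
5. ∠LJZ = 74°  [same arc ZL]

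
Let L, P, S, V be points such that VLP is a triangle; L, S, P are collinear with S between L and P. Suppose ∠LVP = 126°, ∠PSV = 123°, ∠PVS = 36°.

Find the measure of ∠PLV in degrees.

1. ∠SPV = 21°  [△VSP]
2. ∠LPV = 21°  [S on ray PL]
3. ∠PLV = 33°  [△VLP]

∠PLV = 33°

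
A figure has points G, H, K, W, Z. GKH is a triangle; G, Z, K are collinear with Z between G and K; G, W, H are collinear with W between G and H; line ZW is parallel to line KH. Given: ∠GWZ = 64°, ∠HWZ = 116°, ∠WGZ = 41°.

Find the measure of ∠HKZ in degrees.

1. ∠GZW = 75°  [△GZW]
2. ∠KZW = 105°  [linear pair at Z on GK]
3. ∠HKZ = 75°  [ZW∥KH, co-interior at K–Z]

∠HKZ = 75°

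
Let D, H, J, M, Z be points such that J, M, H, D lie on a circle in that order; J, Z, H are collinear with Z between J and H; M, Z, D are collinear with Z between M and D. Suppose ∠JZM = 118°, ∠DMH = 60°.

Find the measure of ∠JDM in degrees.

∠JDM = 58°

1. ∠DZH = 118°  [vertical angles at Z]
2. ∠DJH = 60°  [same arc HD]
3. ∠DZJ = 62°  [linear pair at Z on JH]
4. ∠JDM = 58°  [△JZD]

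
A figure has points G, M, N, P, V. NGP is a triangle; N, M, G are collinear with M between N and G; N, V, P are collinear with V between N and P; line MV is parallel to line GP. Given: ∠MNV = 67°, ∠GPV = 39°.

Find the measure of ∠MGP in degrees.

∠MGP = 74°

1. ∠GNP = 67°  [M on NG, V on NP]
2. ∠GPN = 39°  [V on ray PN]
3. ∠NGP = 74°  [△NGP]
4. ∠MGP = 74°  [M on ray GN]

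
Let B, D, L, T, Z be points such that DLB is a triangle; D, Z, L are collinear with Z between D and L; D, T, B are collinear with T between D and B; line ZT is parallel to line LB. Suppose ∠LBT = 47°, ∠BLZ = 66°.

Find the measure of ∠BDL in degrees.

∠BDL = 67°

1. ∠DBL = 47°  [T on ray BD]
2. ∠BLD = 66°  [Z on ray LD]
3. ∠BDL = 67°  [△DLB]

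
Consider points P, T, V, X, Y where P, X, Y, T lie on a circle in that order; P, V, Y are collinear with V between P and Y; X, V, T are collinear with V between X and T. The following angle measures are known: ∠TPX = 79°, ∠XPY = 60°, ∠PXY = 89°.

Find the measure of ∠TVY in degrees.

∠TVY = 50°

1. ∠TYX = 101°  [cyclic PXYT, opposite ∠P+∠Y]
2. ∠XTY = 60°  [same arc XY]
3. ∠PYX = 31°  [△PXY]
4. ∠TXY = 19°  [△XYT]
5. ∠PTX = 31°  [same arc PX]
6. ∠TPY = 19°  [same arc YT]
7. ∠PVT = 130°  [△PVT]
8. ∠TVY = 50°  [linear pair at V on PY]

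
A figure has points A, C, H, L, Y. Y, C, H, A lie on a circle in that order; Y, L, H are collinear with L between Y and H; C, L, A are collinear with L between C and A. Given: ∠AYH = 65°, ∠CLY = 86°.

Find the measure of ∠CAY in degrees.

1. ∠ACH = 65°  [same arc HA]
2. ∠CLH = 94°  [linear pair at L on YH]
3. ∠CHY = 21°  [△CLH]
4. ∠CAY = 21°  [same arc YC]

∠CAY = 21°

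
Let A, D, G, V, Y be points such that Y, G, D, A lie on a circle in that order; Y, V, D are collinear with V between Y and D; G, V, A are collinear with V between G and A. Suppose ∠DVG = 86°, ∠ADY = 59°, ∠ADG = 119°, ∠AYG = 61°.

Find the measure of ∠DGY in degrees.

∠DGY = 93°

1. ∠GVY = 94°  [linear pair at V on YD]
2. ∠AGY = 59°  [same arc YA]
3. ∠GAY = 60°  [△YGA]
4. ∠DYG = 27°  [△YVG]
5. ∠GDY = 60°  [same arc YG]
6. ∠DGY = 93°  [△YGD]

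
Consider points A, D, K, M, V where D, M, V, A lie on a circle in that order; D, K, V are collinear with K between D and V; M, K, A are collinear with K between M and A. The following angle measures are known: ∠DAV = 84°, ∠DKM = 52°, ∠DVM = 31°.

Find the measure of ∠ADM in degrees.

1. ∠DMV = 96°  [cyclic DMVA, opposite ∠M+∠A]
2. ∠DAM = 31°  [same arc DM]
3. ∠MDV = 53°  [△DMV]
4. ∠AMD = 75°  [△DKM]
5. ∠ADM = 74°  [△DMA]

∠ADM = 74°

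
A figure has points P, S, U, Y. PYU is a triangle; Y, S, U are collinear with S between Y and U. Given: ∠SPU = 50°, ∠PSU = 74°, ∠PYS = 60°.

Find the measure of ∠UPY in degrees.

∠UPY = 64°

1. ∠PUS = 56°  [△PSU]
2. ∠PYU = 60°  [S on ray YU]
3. ∠PUY = 56°  [S on ray UY]
4. ∠UPY = 64°  [△PYU]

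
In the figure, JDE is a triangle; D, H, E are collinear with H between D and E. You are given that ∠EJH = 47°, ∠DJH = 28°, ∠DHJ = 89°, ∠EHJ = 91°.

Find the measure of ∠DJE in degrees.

1. ∠HEJ = 42°  [△JHE]
2. ∠HDJ = 63°  [△JDH]
3. ∠DEJ = 42°  [H on ray ED]
4. ∠EDJ = 63°  [H on ray DE]
5. ∠DJE = 75°  [△JDE]

∠DJE = 75°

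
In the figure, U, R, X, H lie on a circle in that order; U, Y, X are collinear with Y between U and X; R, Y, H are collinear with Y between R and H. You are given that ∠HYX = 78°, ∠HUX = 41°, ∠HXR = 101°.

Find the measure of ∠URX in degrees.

∠URX = 105°

1. ∠RYU = 78°  [vertical angles at Y]
2. ∠HRX = 41°  [same arc XH]
3. ∠RHX = 38°  [△RXH]
4. ∠RYX = 102°  [linear pair at Y on UX]
5. ∠RXU = 37°  [△RYX]
6. ∠RUX = 38°  [same arc RX]
7. ∠URX = 105°  [△URX]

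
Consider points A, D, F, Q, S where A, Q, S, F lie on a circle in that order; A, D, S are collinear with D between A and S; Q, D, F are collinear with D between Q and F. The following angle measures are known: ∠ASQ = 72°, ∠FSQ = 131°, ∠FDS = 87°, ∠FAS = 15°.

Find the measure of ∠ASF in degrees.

1. ∠AFQ = 72°  [same arc AQ]
2. ∠FAQ = 49°  [cyclic AQSF, opposite ∠A+∠S]
3. ∠AQF = 59°  [△AQF]
4. ∠ASF = 59°  [same arc AF]

∠ASF = 59°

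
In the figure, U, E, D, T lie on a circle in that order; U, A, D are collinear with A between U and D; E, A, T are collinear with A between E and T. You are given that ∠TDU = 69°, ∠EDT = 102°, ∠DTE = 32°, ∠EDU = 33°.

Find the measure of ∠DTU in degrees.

∠DTU = 65°

1. ∠DUE = 32°  [same arc ED]
2. ∠DEU = 115°  [△UED]
3. ∠DTU = 65°  [cyclic UEDT, opposite ∠E+∠T]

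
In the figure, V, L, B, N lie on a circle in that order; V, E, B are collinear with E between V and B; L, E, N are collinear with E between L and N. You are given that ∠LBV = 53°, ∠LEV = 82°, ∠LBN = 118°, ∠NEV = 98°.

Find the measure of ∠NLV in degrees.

1. ∠LNV = 53°  [same arc VL]
2. ∠LVN = 62°  [cyclic VLBN, opposite ∠V+∠B]
3. ∠NLV = 65°  [△VLN]

∠NLV = 65°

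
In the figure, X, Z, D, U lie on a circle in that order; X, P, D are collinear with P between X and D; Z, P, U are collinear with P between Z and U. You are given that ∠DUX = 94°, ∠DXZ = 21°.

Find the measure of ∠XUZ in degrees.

1. ∠DZX = 86°  [cyclic XZDU, opposite ∠Z+∠U]
2. ∠XDZ = 73°  [△XZD]
3. ∠XUZ = 73°  [same arc XZ]

∠XUZ = 73°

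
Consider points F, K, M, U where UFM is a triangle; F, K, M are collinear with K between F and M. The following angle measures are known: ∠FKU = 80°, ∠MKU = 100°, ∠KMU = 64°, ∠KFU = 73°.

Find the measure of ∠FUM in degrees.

∠FUM = 43°

1. ∠FMU = 64°  [K on ray MF]
2. ∠MFU = 73°  [K on ray FM]
3. ∠FUM = 43°  [△UFM]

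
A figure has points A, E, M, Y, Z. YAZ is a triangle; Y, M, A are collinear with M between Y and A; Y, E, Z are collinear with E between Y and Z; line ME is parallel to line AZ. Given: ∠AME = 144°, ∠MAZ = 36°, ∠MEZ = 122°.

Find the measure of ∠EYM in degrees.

∠EYM = 86°

1. ∠EMY = 36°  [linear pair at M on YA]
2. ∠MEY = 58°  [linear pair at E on YZ]
3. ∠EYM = 86°  [△YME]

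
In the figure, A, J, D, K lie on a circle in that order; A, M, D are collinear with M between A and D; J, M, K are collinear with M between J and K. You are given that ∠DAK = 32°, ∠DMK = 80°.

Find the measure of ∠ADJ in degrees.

1. ∠DJK = 32°  [same arc DK]
2. ∠AMJ = 80°  [vertical angles at M]
3. ∠DMJ = 100°  [linear pair at M on AD]
4. ∠ADJ = 48°  [△JMD]

∠ADJ = 48°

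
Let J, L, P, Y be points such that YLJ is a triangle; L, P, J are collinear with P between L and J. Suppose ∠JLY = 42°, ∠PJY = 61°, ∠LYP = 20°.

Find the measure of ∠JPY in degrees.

1. ∠PLY = 42°  [P on ray LJ]
2. ∠LPY = 118°  [△YLP]
3. ∠JPY = 62°  [linear pair at P on LJ]

∠JPY = 62°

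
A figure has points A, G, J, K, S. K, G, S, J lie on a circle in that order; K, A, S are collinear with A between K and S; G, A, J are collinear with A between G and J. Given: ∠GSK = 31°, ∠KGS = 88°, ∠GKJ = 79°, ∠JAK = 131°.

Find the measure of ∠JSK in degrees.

1. ∠GJK = 31°  [same arc KG]
2. ∠KJS = 92°  [cyclic KGSJ, opposite ∠G+∠J]
3. ∠JKS = 18°  [△KAJ]
4. ∠JSK = 70°  [△KSJ]

∠JSK = 70°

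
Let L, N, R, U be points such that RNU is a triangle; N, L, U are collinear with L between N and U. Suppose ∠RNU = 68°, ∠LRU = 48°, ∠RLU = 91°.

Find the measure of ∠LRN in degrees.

1. ∠LNR = 68°  [L on ray NU]
2. ∠NLR = 89°  [linear pair at L on NU]
3. ∠LRN = 23°  [△RNL]

∠LRN = 23°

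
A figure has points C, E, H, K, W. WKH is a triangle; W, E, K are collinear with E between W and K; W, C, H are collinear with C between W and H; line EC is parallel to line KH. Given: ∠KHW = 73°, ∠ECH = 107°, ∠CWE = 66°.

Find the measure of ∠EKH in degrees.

1. ∠ECW = 73°  [EC∥KH, corresponding at C]
2. ∠CEW = 41°  [△WEC]
3. ∠CEK = 139°  [linear pair at E on WK]
4. ∠EKH = 41°  [EC∥KH, co-interior at K–E]

∠EKH = 41°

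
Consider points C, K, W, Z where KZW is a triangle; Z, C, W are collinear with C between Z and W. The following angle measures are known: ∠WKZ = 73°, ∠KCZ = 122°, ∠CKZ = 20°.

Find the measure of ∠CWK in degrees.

1. ∠CZK = 38°  [△KZC]
2. ∠KZW = 38°  [C on ray ZW]
3. ∠KWZ = 69°  [△KZW]
4. ∠CWK = 69°  [C on ray WZ]

∠CWK = 69°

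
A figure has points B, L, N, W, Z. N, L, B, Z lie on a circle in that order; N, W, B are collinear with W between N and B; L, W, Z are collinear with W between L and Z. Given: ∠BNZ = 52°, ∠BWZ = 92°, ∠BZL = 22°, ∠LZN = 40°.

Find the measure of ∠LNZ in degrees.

1. ∠BLZ = 52°  [same arc BZ]
2. ∠LBZ = 106°  [△LBZ]
3. ∠LNZ = 74°  [cyclic NLBZ, opposite ∠N+∠B]

∠LNZ = 74°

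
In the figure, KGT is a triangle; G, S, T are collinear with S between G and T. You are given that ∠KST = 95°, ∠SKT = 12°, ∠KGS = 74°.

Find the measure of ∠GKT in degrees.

∠GKT = 33°

1. ∠KTS = 73°  [△KST]
2. ∠KGT = 74°  [S on ray GT]
3. ∠GTK = 73°  [S on ray TG]
4. ∠GKT = 33°  [△KGT]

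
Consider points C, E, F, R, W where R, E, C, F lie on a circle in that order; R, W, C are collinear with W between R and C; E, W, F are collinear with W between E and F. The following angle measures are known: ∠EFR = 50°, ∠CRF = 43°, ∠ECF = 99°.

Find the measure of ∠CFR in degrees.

1. ∠FWR = 87°  [△RWF]
2. ∠CEF = 43°  [same arc CF]
3. ∠CFE = 38°  [△ECF]
4. ∠CWF = 93°  [linear pair at W on RC]
5. ∠FCR = 49°  [△CWF]
6. ∠CFR = 88°  [△RCF]

∠CFR = 88°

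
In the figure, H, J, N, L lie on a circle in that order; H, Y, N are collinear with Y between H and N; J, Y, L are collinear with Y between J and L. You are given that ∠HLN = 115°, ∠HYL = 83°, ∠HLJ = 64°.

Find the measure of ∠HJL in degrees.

∠HJL = 32°

1. ∠HJN = 65°  [cyclic HJNL, opposite ∠J+∠L]
2. ∠JYN = 83°  [vertical angles at Y]
3. ∠HNJ = 64°  [same arc HJ]
4. ∠JHN = 51°  [△HJN]
5. ∠HYJ = 97°  [linear pair at Y on HN]
6. ∠HJL = 32°  [△HYJ]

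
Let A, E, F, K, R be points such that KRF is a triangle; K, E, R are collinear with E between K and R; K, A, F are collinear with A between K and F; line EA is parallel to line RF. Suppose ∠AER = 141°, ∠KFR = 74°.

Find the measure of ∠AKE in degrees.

∠AKE = 67°

1. ∠AEK = 39°  [linear pair at E on KR]
2. ∠EAK = 74°  [EA∥RF, corresponding at A]
3. ∠AKE = 67°  [△KEA]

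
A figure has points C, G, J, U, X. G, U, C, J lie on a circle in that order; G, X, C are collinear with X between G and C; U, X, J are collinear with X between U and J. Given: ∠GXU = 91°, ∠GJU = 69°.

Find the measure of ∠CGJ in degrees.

1. ∠CXJ = 91°  [vertical angles at X]
2. ∠GXJ = 89°  [linear pair at X on GC]
3. ∠CGJ = 22°  [△GXJ]

∠CGJ = 22°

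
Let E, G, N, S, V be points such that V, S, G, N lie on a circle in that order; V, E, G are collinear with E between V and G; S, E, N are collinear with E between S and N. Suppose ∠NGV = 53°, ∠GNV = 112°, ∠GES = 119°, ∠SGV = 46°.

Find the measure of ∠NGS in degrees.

1. ∠NSV = 53°  [same arc VN]
2. ∠SNV = 46°  [same arc VS]
3. ∠NVS = 81°  [△VSN]
4. ∠NGS = 99°  [cyclic VSGN, opposite ∠V+∠G]

∠NGS = 99°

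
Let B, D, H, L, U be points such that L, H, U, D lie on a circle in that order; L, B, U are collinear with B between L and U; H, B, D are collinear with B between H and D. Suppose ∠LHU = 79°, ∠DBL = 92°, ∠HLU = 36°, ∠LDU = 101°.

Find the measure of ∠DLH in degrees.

1. ∠HUL = 65°  [△LHU]
2. ∠HBU = 92°  [vertical angles at B]
3. ∠HDU = 36°  [same arc HU]
4. ∠DHU = 23°  [△HBU]
5. ∠DUH = 121°  [△HUD]
6. ∠DLH = 59°  [cyclic LHUD, opposite ∠L+∠U]

∠DLH = 59°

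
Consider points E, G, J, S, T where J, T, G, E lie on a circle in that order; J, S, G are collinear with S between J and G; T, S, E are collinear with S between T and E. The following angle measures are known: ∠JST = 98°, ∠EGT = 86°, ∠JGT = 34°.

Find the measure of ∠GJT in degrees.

∠GJT = 30°

1. ∠EJT = 94°  [cyclic JTGE, opposite ∠J+∠G]
2. ∠JET = 34°  [same arc JT]
3. ∠ETJ = 52°  [△JTE]
4. ∠GJT = 30°  [△JST]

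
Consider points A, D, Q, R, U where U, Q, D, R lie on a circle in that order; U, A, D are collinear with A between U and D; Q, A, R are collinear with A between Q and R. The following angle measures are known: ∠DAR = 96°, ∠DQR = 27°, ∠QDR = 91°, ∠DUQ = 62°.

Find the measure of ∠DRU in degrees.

∠DRU = 131°

1. ∠DUR = 27°  [same arc DR]
2. ∠DRQ = 62°  [△QDR]
3. ∠RDU = 22°  [△DAR]
4. ∠DRU = 131°  [△UDR]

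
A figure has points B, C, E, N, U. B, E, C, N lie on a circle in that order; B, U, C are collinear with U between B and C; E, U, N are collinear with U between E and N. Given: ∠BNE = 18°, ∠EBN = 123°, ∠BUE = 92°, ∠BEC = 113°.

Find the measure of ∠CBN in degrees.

∠CBN = 74°

1. ∠BEN = 39°  [△BEN]
2. ∠BNC = 67°  [cyclic BECN, opposite ∠E+∠N]
3. ∠BCN = 39°  [same arc BN]
4. ∠CBN = 74°  [△BCN]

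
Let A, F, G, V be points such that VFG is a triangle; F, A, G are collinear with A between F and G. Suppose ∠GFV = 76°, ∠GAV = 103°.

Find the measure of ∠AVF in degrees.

1. ∠AFV = 76°  [A on ray FG]
2. ∠FAV = 77°  [linear pair at A on FG]
3. ∠AVF = 27°  [△VFA]

∠AVF = 27°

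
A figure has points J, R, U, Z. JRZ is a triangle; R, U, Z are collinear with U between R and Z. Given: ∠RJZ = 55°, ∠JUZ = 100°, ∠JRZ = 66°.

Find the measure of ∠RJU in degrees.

1. ∠JUR = 80°  [linear pair at U on RZ]
2. ∠JRU = 66°  [U on ray RZ]
3. ∠RJU = 34°  [△JRU]

∠RJU = 34°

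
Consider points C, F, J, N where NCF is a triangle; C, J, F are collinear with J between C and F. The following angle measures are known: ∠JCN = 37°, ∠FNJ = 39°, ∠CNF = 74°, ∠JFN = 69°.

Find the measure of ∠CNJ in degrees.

∠CNJ = 35°

1. ∠FJN = 72°  [△NJF]
2. ∠CJN = 108°  [linear pair at J on CF]
3. ∠CNJ = 35°  [△NCJ]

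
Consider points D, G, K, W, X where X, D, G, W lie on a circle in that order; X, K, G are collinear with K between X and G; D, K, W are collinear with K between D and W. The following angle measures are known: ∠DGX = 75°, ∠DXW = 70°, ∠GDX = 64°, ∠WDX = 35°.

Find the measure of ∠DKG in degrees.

1. ∠DXG = 41°  [△XDG]
2. ∠DKX = 104°  [△XKD]
3. ∠DKG = 76°  [linear pair at K on XG]

∠DKG = 76°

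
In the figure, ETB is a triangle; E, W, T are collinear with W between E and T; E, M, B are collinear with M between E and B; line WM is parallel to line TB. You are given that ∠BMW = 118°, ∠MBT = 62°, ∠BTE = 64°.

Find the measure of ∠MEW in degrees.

1. ∠EMW = 62°  [linear pair at M on EB]
2. ∠EWM = 64°  [WM∥TB, corresponding at W]
3. ∠MEW = 54°  [△EWM]

∠MEW = 54°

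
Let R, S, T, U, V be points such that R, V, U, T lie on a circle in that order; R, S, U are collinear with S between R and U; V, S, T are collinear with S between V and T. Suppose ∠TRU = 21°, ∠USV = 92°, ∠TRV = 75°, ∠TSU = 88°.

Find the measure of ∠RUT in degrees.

∠RUT = 38°

1. ∠TVU = 21°  [same arc UT]
2. ∠TUV = 105°  [cyclic RVUT, opposite ∠R+∠U]
3. ∠UTV = 54°  [△VUT]
4. ∠RUT = 38°  [△UST]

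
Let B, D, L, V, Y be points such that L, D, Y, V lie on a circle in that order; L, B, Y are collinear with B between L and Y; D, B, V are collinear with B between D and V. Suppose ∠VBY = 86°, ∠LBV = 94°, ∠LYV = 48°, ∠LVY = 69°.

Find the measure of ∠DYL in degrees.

∠DYL = 23°

1. ∠DBL = 86°  [vertical angles at B]
2. ∠LDV = 48°  [same arc LV]
3. ∠LDY = 111°  [cyclic LDYV, opposite ∠D+∠V]
4. ∠DLY = 46°  [△LBD]
5. ∠DYL = 23°  [△LDY]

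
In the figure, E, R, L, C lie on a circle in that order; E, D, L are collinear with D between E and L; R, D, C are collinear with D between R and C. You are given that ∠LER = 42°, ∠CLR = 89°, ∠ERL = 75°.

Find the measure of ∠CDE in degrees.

∠CDE = 68°

1. ∠LCR = 42°  [same arc RL]
2. ∠ELR = 63°  [△ERL]
3. ∠CRL = 49°  [△RLC]
4. ∠ECR = 63°  [same arc ER]
5. ∠CEL = 49°  [same arc LC]
6. ∠CDE = 68°  [△EDC]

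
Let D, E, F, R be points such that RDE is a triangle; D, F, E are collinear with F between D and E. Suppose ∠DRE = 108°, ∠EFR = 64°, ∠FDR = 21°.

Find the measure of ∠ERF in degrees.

1. ∠EDR = 21°  [F on ray DE]
2. ∠DER = 51°  [△RDE]
3. ∠FER = 51°  [F on ray ED]
4. ∠ERF = 65°  [△RFE]

∠ERF = 65°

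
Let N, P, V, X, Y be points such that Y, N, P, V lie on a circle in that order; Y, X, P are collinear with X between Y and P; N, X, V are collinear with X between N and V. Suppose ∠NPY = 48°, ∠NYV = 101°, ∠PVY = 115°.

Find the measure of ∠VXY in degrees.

∠VXY = 98°

1. ∠NVY = 48°  [same arc YN]
2. ∠VNY = 31°  [△YNV]
3. ∠VPY = 31°  [same arc YV]
4. ∠PYV = 34°  [△YPV]
5. ∠VXY = 98°  [△YXV]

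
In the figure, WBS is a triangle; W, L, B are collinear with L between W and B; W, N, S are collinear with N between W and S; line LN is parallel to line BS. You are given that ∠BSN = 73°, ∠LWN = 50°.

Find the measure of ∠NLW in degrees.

∠NLW = 57°

1. ∠BSW = 73°  [N on ray SW]
2. ∠BWS = 50°  [L on WB, N on WS]
3. ∠SBW = 57°  [△WBS]
4. ∠NLW = 57°  [LN∥BS, corresponding at L]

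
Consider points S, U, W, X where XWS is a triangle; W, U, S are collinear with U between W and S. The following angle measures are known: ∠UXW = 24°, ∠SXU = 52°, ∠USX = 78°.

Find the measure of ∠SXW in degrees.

1. ∠SUX = 50°  [△XUS]
2. ∠WSX = 78°  [U on ray SW]
3. ∠WUX = 130°  [linear pair at U on WS]
4. ∠UWX = 26°  [△XWU]
5. ∠SWX = 26°  [U on ray WS]
6. ∠SXW = 76°  [△XWS]

∠SXW = 76°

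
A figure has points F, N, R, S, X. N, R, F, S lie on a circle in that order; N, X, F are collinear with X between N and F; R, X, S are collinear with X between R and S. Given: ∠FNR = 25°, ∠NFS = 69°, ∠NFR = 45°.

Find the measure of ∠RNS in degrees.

∠RNS = 66°

1. ∠NRS = 69°  [same arc NS]
2. ∠NSR = 45°  [same arc NR]
3. ∠RNS = 66°  [△NRS]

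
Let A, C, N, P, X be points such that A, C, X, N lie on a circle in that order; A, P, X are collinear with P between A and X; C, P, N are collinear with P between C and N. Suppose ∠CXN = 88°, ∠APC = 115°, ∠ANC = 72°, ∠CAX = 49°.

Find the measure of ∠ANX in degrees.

∠ANX = 121°

1. ∠AXC = 72°  [same arc AC]
2. ∠ACX = 59°  [△ACX]
3. ∠ANX = 121°  [cyclic ACXN, opposite ∠C+∠N]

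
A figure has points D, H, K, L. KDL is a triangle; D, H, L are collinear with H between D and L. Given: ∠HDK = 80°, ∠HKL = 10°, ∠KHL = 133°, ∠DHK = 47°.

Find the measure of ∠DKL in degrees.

1. ∠KDL = 80°  [H on ray DL]
2. ∠HLK = 37°  [△KHL]
3. ∠DLK = 37°  [H on ray LD]
4. ∠DKL = 63°  [△KDL]

∠DKL = 63°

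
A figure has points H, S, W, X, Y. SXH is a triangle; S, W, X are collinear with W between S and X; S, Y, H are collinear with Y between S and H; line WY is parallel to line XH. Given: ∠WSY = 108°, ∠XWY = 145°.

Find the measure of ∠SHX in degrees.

1. ∠SWY = 35°  [linear pair at W on SX]
2. ∠SYW = 37°  [△SWY]
3. ∠SHX = 37°  [WY∥XH, corresponding at Y]

∠SHX = 37°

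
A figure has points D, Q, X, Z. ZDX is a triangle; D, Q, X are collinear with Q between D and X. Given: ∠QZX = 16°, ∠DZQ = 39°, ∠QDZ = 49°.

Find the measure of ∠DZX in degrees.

1. ∠DQZ = 92°  [△ZDQ]
2. ∠XDZ = 49°  [Q on ray DX]
3. ∠XQZ = 88°  [linear pair at Q on DX]
4. ∠QXZ = 76°  [△ZQX]
5. ∠DXZ = 76°  [Q on ray XD]
6. ∠DZX = 55°  [△ZDX]

∠DZX = 55°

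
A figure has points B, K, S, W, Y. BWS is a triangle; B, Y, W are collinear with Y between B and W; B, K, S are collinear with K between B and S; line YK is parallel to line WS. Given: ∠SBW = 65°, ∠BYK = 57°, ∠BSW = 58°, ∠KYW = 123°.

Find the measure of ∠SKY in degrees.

∠SKY = 122°

1. ∠KBY = 65°  [Y on BW, K on BS]
2. ∠BKY = 58°  [△BYK]
3. ∠SKY = 122°  [linear pair at K on BS]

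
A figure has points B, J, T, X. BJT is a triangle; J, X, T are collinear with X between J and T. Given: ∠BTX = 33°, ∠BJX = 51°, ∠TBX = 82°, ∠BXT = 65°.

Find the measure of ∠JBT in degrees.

1. ∠BTJ = 33°  [X on ray TJ]
2. ∠BJT = 51°  [X on ray JT]
3. ∠JBT = 96°  [△BJT]

∠JBT = 96°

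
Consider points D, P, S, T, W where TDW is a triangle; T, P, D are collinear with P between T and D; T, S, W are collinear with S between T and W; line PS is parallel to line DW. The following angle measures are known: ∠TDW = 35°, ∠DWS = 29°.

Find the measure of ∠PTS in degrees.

1. ∠DWT = 29°  [S on ray WT]
2. ∠DTW = 116°  [△TDW]
3. ∠PTS = 116°  [P on TD, S on TW]

∠PTS = 116°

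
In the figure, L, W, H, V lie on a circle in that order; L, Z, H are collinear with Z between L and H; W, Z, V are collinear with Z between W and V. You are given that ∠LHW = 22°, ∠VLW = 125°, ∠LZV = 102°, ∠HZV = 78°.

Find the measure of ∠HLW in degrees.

1. ∠LVW = 22°  [same arc LW]
2. ∠LWV = 33°  [△LWV]
3. ∠LZW = 78°  [vertical angles at Z]
4. ∠HLW = 69°  [△LZW]

∠HLW = 69°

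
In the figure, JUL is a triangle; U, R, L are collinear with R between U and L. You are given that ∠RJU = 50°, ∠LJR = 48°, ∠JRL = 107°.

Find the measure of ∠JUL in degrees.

∠JUL = 57°

1. ∠JRU = 73°  [linear pair at R on UL]
2. ∠JUR = 57°  [△JUR]
3. ∠JUL = 57°  [R on ray UL]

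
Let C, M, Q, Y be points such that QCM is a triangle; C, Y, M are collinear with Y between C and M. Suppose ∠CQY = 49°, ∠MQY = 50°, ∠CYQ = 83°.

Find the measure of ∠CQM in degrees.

1. ∠QCY = 48°  [△QCY]
2. ∠MYQ = 97°  [linear pair at Y on CM]
3. ∠MCQ = 48°  [Y on ray CM]
4. ∠QMY = 33°  [△QYM]
5. ∠CMQ = 33°  [Y on ray MC]
6. ∠CQM = 99°  [△QCM]

∠CQM = 99°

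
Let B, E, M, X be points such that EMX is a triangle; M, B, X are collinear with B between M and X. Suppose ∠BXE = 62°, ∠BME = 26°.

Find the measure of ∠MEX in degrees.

1. ∠EXM = 62°  [B on ray XM]
2. ∠EMX = 26°  [B on ray MX]
3. ∠MEX = 92°  [△EMX]

∠MEX = 92°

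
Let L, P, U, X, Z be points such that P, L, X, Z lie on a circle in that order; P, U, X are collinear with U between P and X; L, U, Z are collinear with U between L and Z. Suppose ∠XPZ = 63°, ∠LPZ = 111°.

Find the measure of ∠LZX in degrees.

∠LZX = 48°

1. ∠XLZ = 63°  [same arc XZ]
2. ∠LXZ = 69°  [cyclic PLXZ, opposite ∠P+∠X]
3. ∠LZX = 48°  [△LXZ]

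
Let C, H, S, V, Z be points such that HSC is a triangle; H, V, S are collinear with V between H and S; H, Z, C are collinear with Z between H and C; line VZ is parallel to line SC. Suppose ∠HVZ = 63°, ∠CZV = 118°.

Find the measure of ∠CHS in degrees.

1. ∠HZV = 62°  [linear pair at Z on HC]
2. ∠VHZ = 55°  [△HVZ]
3. ∠CHS = 55°  [V on HS, Z on HC]

∠CHS = 55°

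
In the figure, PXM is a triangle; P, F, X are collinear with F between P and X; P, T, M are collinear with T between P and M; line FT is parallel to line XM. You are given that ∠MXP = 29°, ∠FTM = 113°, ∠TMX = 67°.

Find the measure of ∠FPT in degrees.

1. ∠PFT = 29°  [FT∥XM, corresponding at F]
2. ∠FTP = 67°  [linear pair at T on PM]
3. ∠FPT = 84°  [△PFT]

∠FPT = 84°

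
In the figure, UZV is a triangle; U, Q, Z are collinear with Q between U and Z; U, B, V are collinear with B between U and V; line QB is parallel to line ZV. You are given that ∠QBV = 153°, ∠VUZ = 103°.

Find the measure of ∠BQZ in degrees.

1. ∠QBU = 27°  [linear pair at B on UV]
2. ∠BUQ = 103°  [Q on UZ, B on UV]
3. ∠BQU = 50°  [△UQB]
4. ∠BQZ = 130°  [linear pair at Q on UZ]

∠BQZ = 130°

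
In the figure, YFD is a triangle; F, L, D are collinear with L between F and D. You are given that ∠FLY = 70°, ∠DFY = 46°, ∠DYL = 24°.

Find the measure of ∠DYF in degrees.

1. ∠DLY = 110°  [linear pair at L on FD]
2. ∠LDY = 46°  [△YLD]
3. ∠FDY = 46°  [L on ray DF]
4. ∠DYF = 88°  [△YFD]

∠DYF = 88°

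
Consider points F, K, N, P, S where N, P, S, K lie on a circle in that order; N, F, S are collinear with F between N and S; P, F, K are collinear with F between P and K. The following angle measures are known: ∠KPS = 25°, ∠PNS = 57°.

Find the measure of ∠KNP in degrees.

1. ∠PKS = 57°  [same arc PS]
2. ∠KSP = 98°  [△PSK]
3. ∠KNP = 82°  [cyclic NPSK, opposite ∠N+∠S]

∠KNP = 82°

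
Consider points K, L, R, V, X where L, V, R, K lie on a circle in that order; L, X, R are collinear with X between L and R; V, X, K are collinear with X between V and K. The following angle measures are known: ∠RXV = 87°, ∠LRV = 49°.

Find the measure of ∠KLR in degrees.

1. ∠KXL = 87°  [vertical angles at X]
2. ∠LKV = 49°  [same arc LV]
3. ∠KLR = 44°  [△LXK]

∠KLR = 44°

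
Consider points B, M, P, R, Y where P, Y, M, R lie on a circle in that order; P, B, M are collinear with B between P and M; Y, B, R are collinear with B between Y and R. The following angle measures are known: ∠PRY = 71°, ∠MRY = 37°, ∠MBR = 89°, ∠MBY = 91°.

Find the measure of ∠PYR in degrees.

∠PYR = 54°

1. ∠MPY = 37°  [same arc YM]
2. ∠PBY = 89°  [vertical angles at B]
3. ∠PYR = 54°  [△PBY]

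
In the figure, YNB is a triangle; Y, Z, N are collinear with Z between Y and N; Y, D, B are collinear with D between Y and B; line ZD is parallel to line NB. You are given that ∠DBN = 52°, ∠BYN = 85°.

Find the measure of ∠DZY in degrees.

∠DZY = 43°

1. ∠NBY = 52°  [D on ray BY]
2. ∠BNY = 43°  [△YNB]
3. ∠DZY = 43°  [ZD∥NB, corresponding at Z]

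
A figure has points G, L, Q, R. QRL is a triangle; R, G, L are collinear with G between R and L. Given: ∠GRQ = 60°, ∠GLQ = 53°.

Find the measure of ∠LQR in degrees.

1. ∠LRQ = 60°  [G on ray RL]
2. ∠QLR = 53°  [G on ray LR]
3. ∠LQR = 67°  [△QRL]

∠LQR = 67°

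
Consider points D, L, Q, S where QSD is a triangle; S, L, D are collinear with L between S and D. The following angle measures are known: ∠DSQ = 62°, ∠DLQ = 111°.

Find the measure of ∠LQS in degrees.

∠LQS = 49°

1. ∠LSQ = 62°  [L on ray SD]
2. ∠QLS = 69°  [linear pair at L on SD]
3. ∠LQS = 49°  [△QSL]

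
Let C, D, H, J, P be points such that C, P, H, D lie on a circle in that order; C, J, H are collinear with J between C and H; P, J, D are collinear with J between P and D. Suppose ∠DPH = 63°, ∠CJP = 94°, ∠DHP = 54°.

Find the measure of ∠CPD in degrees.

∠CPD = 23°

1. ∠HDP = 63°  [△PHD]
2. ∠HCP = 63°  [same arc PH]
3. ∠CPD = 23°  [△CJP]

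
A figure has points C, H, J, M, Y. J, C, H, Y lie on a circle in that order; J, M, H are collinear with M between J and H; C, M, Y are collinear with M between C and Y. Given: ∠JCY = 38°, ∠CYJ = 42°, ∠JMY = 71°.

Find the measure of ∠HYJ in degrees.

1. ∠JHY = 38°  [same arc JY]
2. ∠HJY = 67°  [△JMY]
3. ∠HYJ = 75°  [△JHY]

∠HYJ = 75°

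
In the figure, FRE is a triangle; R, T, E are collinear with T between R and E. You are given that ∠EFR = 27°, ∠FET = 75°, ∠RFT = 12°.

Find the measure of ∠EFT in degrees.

∠EFT = 15°

1. ∠FER = 75°  [T on ray ER]
2. ∠ERF = 78°  [△FRE]
3. ∠FRT = 78°  [T on ray RE]
4. ∠FTR = 90°  [△FRT]
5. ∠ETF = 90°  [linear pair at T on RE]
6. ∠EFT = 15°  [△FTE]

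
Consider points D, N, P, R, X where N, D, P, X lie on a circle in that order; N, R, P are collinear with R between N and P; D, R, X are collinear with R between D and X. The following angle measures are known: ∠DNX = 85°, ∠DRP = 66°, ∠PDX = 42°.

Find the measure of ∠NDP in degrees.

1. ∠DPX = 95°  [cyclic NDPX, opposite ∠N+∠P]
2. ∠DPN = 72°  [△DRP]
3. ∠DXP = 43°  [△DPX]
4. ∠DNP = 43°  [same arc DP]
5. ∠NDP = 65°  [△NDP]

∠NDP = 65°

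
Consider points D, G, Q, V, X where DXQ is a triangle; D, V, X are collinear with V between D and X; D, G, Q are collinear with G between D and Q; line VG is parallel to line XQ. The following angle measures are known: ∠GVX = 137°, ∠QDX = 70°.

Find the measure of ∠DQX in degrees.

∠DQX = 67°

1. ∠DVG = 43°  [linear pair at V on DX]
2. ∠GDV = 70°  [V on DX, G on DQ]
3. ∠DGV = 67°  [△DVG]
4. ∠DQX = 67°  [VG∥XQ, corresponding at G]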